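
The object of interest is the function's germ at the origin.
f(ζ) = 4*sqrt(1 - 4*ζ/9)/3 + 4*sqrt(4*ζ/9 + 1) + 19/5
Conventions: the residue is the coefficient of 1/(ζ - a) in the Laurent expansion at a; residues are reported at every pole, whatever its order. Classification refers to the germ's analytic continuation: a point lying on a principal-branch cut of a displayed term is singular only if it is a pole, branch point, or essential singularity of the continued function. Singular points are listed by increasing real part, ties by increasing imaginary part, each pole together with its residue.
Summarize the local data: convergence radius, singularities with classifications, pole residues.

Branch term (4/3)*sqrt(1 - ζ/(9/4)): its argument vanishes at ζ = 9/4, a square-root branch point, modulus 9/4.
Branch term (4)*sqrt(1 - ζ/(-9/4)): its argument vanishes at ζ = -9/4, a square-root branch point, modulus 9/4.
The radius of convergence is the smallest modulus among the singular points: 9/4.
List the singular points by increasing real part (a conjugate pair: the negative imaginary part first).

Radius of convergence at 0: 9/4.
At -9/4: an algebraic (square-root) branch point.
At 9/4: an algebraic (square-root) branch point.


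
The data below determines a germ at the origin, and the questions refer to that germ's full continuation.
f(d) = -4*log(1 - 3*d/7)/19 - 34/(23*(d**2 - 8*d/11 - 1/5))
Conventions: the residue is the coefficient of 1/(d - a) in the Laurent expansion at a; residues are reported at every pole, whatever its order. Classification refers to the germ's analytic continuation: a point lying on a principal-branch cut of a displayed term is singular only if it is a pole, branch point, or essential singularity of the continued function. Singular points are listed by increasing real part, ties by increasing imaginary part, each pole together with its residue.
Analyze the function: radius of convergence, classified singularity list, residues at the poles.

Denominator factor (d**2 - 8*d/11 - 1/5): discriminant 804/605, real irrational roots 4/11 + (1/55)*sqrt(1005) and 4/11 - (1/55)*sqrt(1005); poles of order 1, moduli 4/11 + (1/55)*sqrt(1005) and -4/11 + (1/55)*sqrt(1005).
Branch term (-4/19)*log(1 - d/(7/3)): its argument vanishes at d = 7/3, a logarithmic branch point, modulus 7/3.
The radius of convergence is the smallest modulus among the singular points: -4/11 + (1/55)*sqrt(1005).
The branch term is analytic at 4/11 - (1/55)*sqrt(1005) and contributes nothing to the residue; only the rational part matters.
The factor d**2 - 8*d/11 - 1/5 splits as (d - a)(d - a') with a = 4/11 - (1/55)*sqrt(1005), a' = 4/11 + (1/55)*sqrt(1005). At the order-1 pole a set g(d) = (d - a)*(rational part) = [-34/23] / (d - a').
Simple pole: residue = g(a) at a = 4/11 - (1/55)*sqrt(1005), which is (187/4623)*sqrt(1005).
The branch term is analytic at 4/11 + (1/55)*sqrt(1005) and contributes nothing to the residue; only the rational part matters.
The factor d**2 - 8*d/11 - 1/5 splits as (d - a)(d - a') with a = 4/11 + (1/55)*sqrt(1005), a' = 4/11 - (1/55)*sqrt(1005). At the order-1 pole a set g(d) = (d - a)*(rational part) = [-34/23] / (d - a').
Simple pole: residue = g(a) at a = 4/11 + (1/55)*sqrt(1005), which is -(187/4623)*sqrt(1005).
List the singular points by increasing real part (a conjugate pair: the negative imaginary part first).

Radius of convergence at 0: -4/11 + (1/55)*sqrt(1005).
At 4/11 - (1/55)*sqrt(1005): a pole of order 1; residue (187/4623)*sqrt(1005).
At 4/11 + (1/55)*sqrt(1005): a pole of order 1; residue -(187/4623)*sqrt(1005).
At 7/3: a logarithmic branch point.


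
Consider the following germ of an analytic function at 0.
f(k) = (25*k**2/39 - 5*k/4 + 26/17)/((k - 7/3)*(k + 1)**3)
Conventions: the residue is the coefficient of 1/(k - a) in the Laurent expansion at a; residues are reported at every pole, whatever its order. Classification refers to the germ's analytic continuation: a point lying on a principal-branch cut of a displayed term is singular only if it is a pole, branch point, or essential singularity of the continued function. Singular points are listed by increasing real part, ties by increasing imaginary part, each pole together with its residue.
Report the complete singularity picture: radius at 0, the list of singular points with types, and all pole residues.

Radius of convergence at 0: 1.
At -1: a pole of order 3; residue -50189/884000.
At 7/3: a pole of order 1; residue 50189/884000.

Denominator factor (k - 7/3): pole of order 1 at 7/3, modulus 7/3.
Denominator factor (k + 1)^3: pole of order 3 at -1, modulus 1.
The radius of convergence is the smallest modulus among the singular points: 1.
At the order-3 pole -1 set g(k) = (k - (-1))^3*f(k) = (25*k**2/39 - 5*k/4 + 26/17)/(k - 7/3).
Order-3 pole: residue = g''(a)/2; g''(-1) = -50189/442000, so the residue is -50189/884000.
At the order-1 pole 7/3 set g(k) = (k - (7/3))*f(k) = (25*k**2/39 - 5*k/4 + 26/17)/(k + 1)**3.
Simple pole: residue = g(a) at a = 7/3, which is 50189/884000.
List the singular points by increasing real part (a conjugate pair: the negative imaginary part first).


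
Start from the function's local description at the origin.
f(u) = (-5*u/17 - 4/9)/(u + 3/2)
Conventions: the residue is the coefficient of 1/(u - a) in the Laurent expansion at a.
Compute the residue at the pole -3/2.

The residue is -1/306.

At the order-1 pole -3/2 set g(u) = (u - (-3/2))*f(u) = -5*u/17 - 4/9.
Simple pole: residue = g(a) at a = -3/2, which is -1/306.


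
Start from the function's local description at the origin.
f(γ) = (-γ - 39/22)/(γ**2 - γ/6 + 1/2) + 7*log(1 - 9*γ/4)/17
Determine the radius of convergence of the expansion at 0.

The radius of convergence is 4/9.

Denominator factor (γ**2 - γ/6 + 1/2): discriminant -71/36, complex-conjugate roots (1/12) + ((1/12)*sqrt(71))*i and (1/12) - ((1/12)*sqrt(71))*i; poles of order 1, moduli (1/2)*sqrt(2) and (1/2)*sqrt(2).
Branch term (7/17)*log(1 - γ/(4/9)): its argument vanishes at γ = 4/9, a logarithmic branch point, modulus 4/9.
The radius of convergence is the smallest modulus among the singular points: 4/9.


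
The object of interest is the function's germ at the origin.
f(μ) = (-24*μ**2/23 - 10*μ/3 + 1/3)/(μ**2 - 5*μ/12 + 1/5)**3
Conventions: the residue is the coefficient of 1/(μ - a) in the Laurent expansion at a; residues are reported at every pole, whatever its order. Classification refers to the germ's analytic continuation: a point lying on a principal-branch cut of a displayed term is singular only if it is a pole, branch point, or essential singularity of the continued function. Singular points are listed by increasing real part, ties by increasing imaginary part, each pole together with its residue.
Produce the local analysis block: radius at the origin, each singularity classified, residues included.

Denominator factor (μ**2 - 5*μ/12 + 1/5)^3: discriminant -451/720, complex-conjugate roots (5/24) + ((1/120)*sqrt(2255))*i and (5/24) - ((1/120)*sqrt(2255))*i; poles of order 3, moduli (1/5)*sqrt(5) and (1/5)*sqrt(5).
The radius of convergence is the smallest modulus among the singular points: (1/5)*sqrt(5).
The factor μ**2 - 5*μ/12 + 1/5 splits as (μ - a)(μ - a') with a = (5/24) - ((1/120)*sqrt(2255))*i, a' = (5/24) + ((1/120)*sqrt(2255))*i. At the order-3 pole a set g(μ) = (μ - a)^3*f(μ) = [-24*μ**2/23 - 10*μ/3 + 1/3] / (μ - a')^3.
Order-3 pole: residue = g''(a)/2; g''((5/24) - ((1/120)*sqrt(2255))*i) = -((791285760/2109878573)*sqrt(2255))*i, so the residue is -((395642880/2109878573)*sqrt(2255))*i.
The factor μ**2 - 5*μ/12 + 1/5 splits as (μ - a)(μ - a') with a = (5/24) + ((1/120)*sqrt(2255))*i, a' = (5/24) - ((1/120)*sqrt(2255))*i. At the order-3 pole a set g(μ) = (μ - a)^3*f(μ) = [-24*μ**2/23 - 10*μ/3 + 1/3] / (μ - a')^3.
Order-3 pole: residue = g''(a)/2; g''((5/24) + ((1/120)*sqrt(2255))*i) = ((791285760/2109878573)*sqrt(2255))*i, so the residue is ((395642880/2109878573)*sqrt(2255))*i.
List the singular points by increasing real part (a conjugate pair: the negative imaginary part first).

Radius of convergence at 0: (1/5)*sqrt(5).
At (5/24) - ((1/120)*sqrt(2255))*i: a pole of order 3; residue -((395642880/2109878573)*sqrt(2255))*i.
At (5/24) + ((1/120)*sqrt(2255))*i: a pole of order 3; residue ((395642880/2109878573)*sqrt(2255))*i.


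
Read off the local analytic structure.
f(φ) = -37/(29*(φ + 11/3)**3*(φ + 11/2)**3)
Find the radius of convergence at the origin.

Denominator factor (φ + 11/3)^3: pole of order 3 at -11/3, modulus 11/3.
Denominator factor (φ + 11/2)^3: pole of order 3 at -11/2, modulus 11/2.
The radius of convergence is the smallest modulus among the singular points: 11/3.

The radius of convergence is 11/3.


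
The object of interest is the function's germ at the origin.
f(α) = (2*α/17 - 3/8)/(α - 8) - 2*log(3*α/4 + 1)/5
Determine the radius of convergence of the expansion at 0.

Denominator factor (α - 8): pole of order 1 at 8, modulus 8.
Branch term (-2/5)*log(1 - α/(-4/3)): its argument vanishes at α = -4/3, a logarithmic branch point, modulus 4/3.
The radius of convergence is the smallest modulus among the singular points: 4/3.

The radius of convergence is 4/3.


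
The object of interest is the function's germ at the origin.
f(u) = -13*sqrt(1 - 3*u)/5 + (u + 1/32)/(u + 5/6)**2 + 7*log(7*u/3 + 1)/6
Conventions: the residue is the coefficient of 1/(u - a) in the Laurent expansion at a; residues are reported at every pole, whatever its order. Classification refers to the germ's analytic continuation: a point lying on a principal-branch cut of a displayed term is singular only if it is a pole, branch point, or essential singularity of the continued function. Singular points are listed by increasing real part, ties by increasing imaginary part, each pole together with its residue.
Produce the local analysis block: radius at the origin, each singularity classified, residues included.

Denominator factor (u + 5/6)^2: pole of order 2 at -5/6, modulus 5/6.
Branch term (7/6)*log(1 - u/(-3/7)): its argument vanishes at u = -3/7, a logarithmic branch point, modulus 3/7.
Branch term (-13/5)*sqrt(1 - u/(1/3)): its argument vanishes at u = 1/3, a square-root branch point, modulus 1/3.
The radius of convergence is the smallest modulus among the singular points: 1/3.
The branch terms are analytic at -5/6 and contribute nothing to the residue; only the rational part matters.
At the order-2 pole -5/6 set g(u) = (u - (-5/6))^2*(rational part) = u + 1/32.
Order-2 pole: residue = g'(a); g'(-5/6) = 1, so the residue is 1.
List the singular points by increasing real part (a conjugate pair: the negative imaginary part first).

Radius of convergence at 0: 1/3.
At -5/6: a pole of order 2; residue 1.
At -3/7: a logarithmic branch point.
At 1/3: an algebraic (square-root) branch point.


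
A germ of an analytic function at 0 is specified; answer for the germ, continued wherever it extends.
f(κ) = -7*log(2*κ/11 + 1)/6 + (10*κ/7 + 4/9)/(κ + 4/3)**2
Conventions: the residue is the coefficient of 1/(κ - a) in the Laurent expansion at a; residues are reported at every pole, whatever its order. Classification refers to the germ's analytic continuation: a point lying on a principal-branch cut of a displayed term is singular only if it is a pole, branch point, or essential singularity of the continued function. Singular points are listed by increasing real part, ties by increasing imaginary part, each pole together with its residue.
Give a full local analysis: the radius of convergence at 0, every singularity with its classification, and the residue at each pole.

Denominator factor (κ + 4/3)^2: pole of order 2 at -4/3, modulus 4/3.
Branch term (-7/6)*log(1 - κ/(-11/2)): its argument vanishes at κ = -11/2, a logarithmic branch point, modulus 11/2.
The radius of convergence is the smallest modulus among the singular points: 4/3.
The branch term is analytic at -4/3 and contributes nothing to the residue; only the rational part matters.
At the order-2 pole -4/3 set g(κ) = (κ - (-4/3))^2*(rational part) = 10*κ/7 + 4/9.
Order-2 pole: residue = g'(a); g'(-4/3) = 10/7, so the residue is 10/7.
List the singular points by increasing real part (a conjugate pair: the negative imaginary part first).

Radius of convergence at 0: 4/3.
At -11/2: a logarithmic branch point.
At -4/3: a pole of order 2; residue 10/7.


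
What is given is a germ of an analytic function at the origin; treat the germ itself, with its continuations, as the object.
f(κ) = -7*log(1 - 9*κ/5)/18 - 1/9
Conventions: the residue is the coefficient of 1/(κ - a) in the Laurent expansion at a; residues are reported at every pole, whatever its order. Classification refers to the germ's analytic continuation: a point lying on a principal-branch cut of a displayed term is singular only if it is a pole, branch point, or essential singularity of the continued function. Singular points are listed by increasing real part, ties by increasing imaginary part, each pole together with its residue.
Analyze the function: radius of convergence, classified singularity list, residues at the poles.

Radius of convergence at 0: 5/9.
At 5/9: a logarithmic branch point.

Branch term (-7/18)*log(1 - κ/(5/9)): its argument vanishes at κ = 5/9, a logarithmic branch point, modulus 5/9.
The radius of convergence is the smallest modulus among the singular points: 5/9.


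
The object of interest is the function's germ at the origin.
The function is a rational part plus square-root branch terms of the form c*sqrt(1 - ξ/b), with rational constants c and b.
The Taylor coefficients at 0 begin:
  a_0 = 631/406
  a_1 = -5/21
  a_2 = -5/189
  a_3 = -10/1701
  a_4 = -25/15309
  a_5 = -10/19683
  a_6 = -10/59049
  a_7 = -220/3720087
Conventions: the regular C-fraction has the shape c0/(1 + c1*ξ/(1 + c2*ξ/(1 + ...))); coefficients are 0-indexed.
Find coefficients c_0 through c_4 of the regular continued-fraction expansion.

The regular C-fraction coefficients are [631/406, 290/1893, -1501/5679, -631/13509, -2371/13509].

Taylor coefficients (read off): a_0 = 631/406, a_1 = -5/21, a_2 = -5/189, a_3 = -10/1701, a_4 = -25/15309.
c0 = a_0 = 631/406. Peel one level at a time: if S = 1 + c*ξ/S' with S'(0) = 1, then c is the ξ-coefficient of S and S' = c*ξ/(S - 1).
S_1 = c0/f = 1 + (290/1893)*ξ + (435290/10750347)*ξ^2 + ...; c1 = 290/1893.
S_2 = c1*ξ/(S_1 - 1) = 1 + (-1501/5679)*ξ + (-1/81)*ξ^2 + ...; c2 = -1501/5679.
S_3 = c2*ξ/(S_2 - 1) = 1 + (-631/13509)*ξ + (-1496101/182493081)*ξ^2 + ...; c3 = -631/13509.
S_4 = c3*ξ/(S_3 - 1) = 1 + (-2371/13509)*ξ + ...; c4 = -2371/13509.


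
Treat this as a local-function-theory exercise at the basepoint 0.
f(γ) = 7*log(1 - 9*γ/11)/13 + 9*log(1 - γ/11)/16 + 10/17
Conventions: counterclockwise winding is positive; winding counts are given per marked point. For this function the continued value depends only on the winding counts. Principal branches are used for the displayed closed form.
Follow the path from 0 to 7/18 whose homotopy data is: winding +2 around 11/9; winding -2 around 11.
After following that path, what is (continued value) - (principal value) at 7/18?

The rational part is single-valued and drops out of the difference; each branch term changes only by its own monodromy.
(9/16)*log(1 - γ/(11)): each positive loop around 11 adds 2*pi*i to the log, so winding -2 contributes (9/16)*(-2)*2*pi*i = -(9/4)*pi*i.
(7/13)*log(1 - γ/(11/9)): each positive loop around 11/9 adds 2*pi*i to the log, so winding +2 contributes (7/13)*(2)*2*pi*i = (28/13)*pi*i.
Summing the contributions at γ = 7/18 gives -(5/52)*pi*i.

Continued minus principal equals -(5/52)*pi*i.


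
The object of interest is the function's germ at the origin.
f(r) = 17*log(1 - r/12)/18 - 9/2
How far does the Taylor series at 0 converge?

Branch term (17/18)*log(1 - r/(12)): its argument vanishes at r = 12, a logarithmic branch point, modulus 12.
The radius of convergence is the smallest modulus among the singular points: 12.

The radius of convergence is 12.


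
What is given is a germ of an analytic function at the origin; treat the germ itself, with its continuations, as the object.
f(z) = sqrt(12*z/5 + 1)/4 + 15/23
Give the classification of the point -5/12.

The term (1/4)*sqrt(1 - z/(-5/12)) has argument 1 - -5/12/(-5/12) = 0 at -5/12: a square-root (algebraic, two-sheeted) branch point; the remaining terms are analytic or single-valued there.

The point is an algebraic (square-root) branch point.


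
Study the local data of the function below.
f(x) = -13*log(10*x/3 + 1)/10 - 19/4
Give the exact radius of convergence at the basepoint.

Branch term (-13/10)*log(1 - x/(-3/10)): its argument vanishes at x = -3/10, a logarithmic branch point, modulus 3/10.
The radius of convergence is the smallest modulus among the singular points: 3/10.

The radius of convergence is 3/10.


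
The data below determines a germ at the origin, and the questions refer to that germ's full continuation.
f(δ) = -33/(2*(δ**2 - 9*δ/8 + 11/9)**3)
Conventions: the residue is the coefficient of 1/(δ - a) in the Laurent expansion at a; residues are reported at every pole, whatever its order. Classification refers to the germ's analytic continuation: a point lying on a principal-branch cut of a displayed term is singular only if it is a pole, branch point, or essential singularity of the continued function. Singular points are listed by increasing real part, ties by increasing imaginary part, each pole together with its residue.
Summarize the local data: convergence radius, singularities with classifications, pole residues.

Radius of convergence at 0: (1/3)*sqrt(11).
At (9/16) - ((1/48)*sqrt(2087))*i: a pole of order 3; residue -((788299776/9090072503)*sqrt(2087))*i.
At (9/16) + ((1/48)*sqrt(2087))*i: a pole of order 3; residue ((788299776/9090072503)*sqrt(2087))*i.

Denominator factor (δ**2 - 9*δ/8 + 11/9)^3: discriminant -2087/576, complex-conjugate roots (9/16) + ((1/48)*sqrt(2087))*i and (9/16) - ((1/48)*sqrt(2087))*i; poles of order 3, moduli (1/3)*sqrt(11) and (1/3)*sqrt(11).
The radius of convergence is the smallest modulus among the singular points: (1/3)*sqrt(11).
The factor δ**2 - 9*δ/8 + 11/9 splits as (δ - a)(δ - a') with a = (9/16) - ((1/48)*sqrt(2087))*i, a' = (9/16) + ((1/48)*sqrt(2087))*i. At the order-3 pole a set g(δ) = (δ - a)^3*f(δ) = [-33/2] / (δ - a')^3.
Order-3 pole: residue = g''(a)/2; g''((9/16) - ((1/48)*sqrt(2087))*i) = -((1576599552/9090072503)*sqrt(2087))*i, so the residue is -((788299776/9090072503)*sqrt(2087))*i.
The factor δ**2 - 9*δ/8 + 11/9 splits as (δ - a)(δ - a') with a = (9/16) + ((1/48)*sqrt(2087))*i, a' = (9/16) - ((1/48)*sqrt(2087))*i. At the order-3 pole a set g(δ) = (δ - a)^3*f(δ) = [-33/2] / (δ - a')^3.
Order-3 pole: residue = g''(a)/2; g''((9/16) + ((1/48)*sqrt(2087))*i) = ((1576599552/9090072503)*sqrt(2087))*i, so the residue is ((788299776/9090072503)*sqrt(2087))*i.
List the singular points by increasing real part (a conjugate pair: the negative imaginary part first).


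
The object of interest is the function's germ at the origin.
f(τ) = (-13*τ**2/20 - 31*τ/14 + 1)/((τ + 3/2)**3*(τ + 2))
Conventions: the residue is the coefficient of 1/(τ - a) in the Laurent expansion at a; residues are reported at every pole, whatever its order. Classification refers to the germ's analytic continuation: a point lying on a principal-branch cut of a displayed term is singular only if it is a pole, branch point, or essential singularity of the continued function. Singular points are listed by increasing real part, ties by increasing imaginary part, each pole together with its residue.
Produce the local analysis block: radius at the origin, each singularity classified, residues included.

Radius of convergence at 0: 3/2.
At -2: a pole of order 1; residue -792/35.
At -3/2: a pole of order 3; residue 792/35.

Denominator factor (τ + 2): pole of order 1 at -2, modulus 2.
Denominator factor (τ + 3/2)^3: pole of order 3 at -3/2, modulus 3/2.
The radius of convergence is the smallest modulus among the singular points: 3/2.
At the order-1 pole -2 set g(τ) = (τ - (-2))*f(τ) = (-13*τ**2/20 - 31*τ/14 + 1)/(τ + 3/2)**3.
Simple pole: residue = g(a) at a = -2, which is -792/35.
At the order-3 pole -3/2 set g(τ) = (τ - (-3/2))^3*f(τ) = (-13*τ**2/20 - 31*τ/14 + 1)/(τ + 2).
Order-3 pole: residue = g''(a)/2; g''(-3/2) = 1584/35, so the residue is 792/35.
List the singular points by increasing real part (a conjugate pair: the negative imaginary part first).


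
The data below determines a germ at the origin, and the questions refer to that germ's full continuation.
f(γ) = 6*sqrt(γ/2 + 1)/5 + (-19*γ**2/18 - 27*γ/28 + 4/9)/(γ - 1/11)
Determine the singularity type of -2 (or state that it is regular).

The term (6/5)*sqrt(1 - γ/(-2)) has argument 1 - -2/(-2) = 0 at -2: a square-root (algebraic, two-sheeted) branch point; the remaining terms are analytic or single-valued there.

The point is an algebraic (square-root) branch point.


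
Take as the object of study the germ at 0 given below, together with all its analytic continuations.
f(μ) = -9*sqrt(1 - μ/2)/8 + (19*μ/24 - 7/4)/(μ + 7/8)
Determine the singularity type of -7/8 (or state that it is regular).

The denominator factor μ + 7/8 vanishes at -7/8 and appears to the power 1; the numerator there equals -469/192, nonzero, and no other factor vanishes.
The branch terms are analytic at this point.
Hence a pole whose order is the multiplicity, 1.

The point is a pole of order 1.


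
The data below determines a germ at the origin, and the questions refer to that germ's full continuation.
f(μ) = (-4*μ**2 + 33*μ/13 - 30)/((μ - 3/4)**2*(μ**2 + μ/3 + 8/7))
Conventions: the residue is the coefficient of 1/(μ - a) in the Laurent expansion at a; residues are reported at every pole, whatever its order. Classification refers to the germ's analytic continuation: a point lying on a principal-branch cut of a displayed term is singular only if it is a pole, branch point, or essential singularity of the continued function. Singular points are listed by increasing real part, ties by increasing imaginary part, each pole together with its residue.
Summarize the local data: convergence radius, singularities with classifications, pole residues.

Denominator factor (μ**2 + μ/3 + 8/7): discriminant -281/63, complex-conjugate roots (-1/6) + ((1/42)*sqrt(1967))*i and (-1/6) - ((1/42)*sqrt(1967))*i; poles of order 1, moduli (2/7)*sqrt(14) and (2/7)*sqrt(14).
Denominator factor (μ - 3/4)^2: pole of order 2 at 3/4, modulus 3/4.
The radius of convergence is the smallest modulus among the singular points: 3/4.
The factor μ**2 + μ/3 + 8/7 splits as (μ - a)(μ - a') with a = (-1/6) - ((1/42)*sqrt(1967))*i, a' = (-1/6) + ((1/42)*sqrt(1967))*i. At the order-1 pole a set g(μ) = (μ - a)*f(μ) = [(-4*μ**2 + 33*μ/13 - 30)/(μ - 3/4)**2] / (μ - a').
Simple pole: residue = g(a) at a = (-1/6) - ((1/42)*sqrt(1967))*i, which is (-306488/47961) - ((366920/175201533)*sqrt(1967))*i.
The factor μ**2 + μ/3 + 8/7 splits as (μ - a)(μ - a') with a = (-1/6) + ((1/42)*sqrt(1967))*i, a' = (-1/6) - ((1/42)*sqrt(1967))*i. At the order-1 pole a set g(μ) = (μ - a)*f(μ) = [(-4*μ**2 + 33*μ/13 - 30)/(μ - 3/4)**2] / (μ - a').
Simple pole: residue = g(a) at a = (-1/6) + ((1/42)*sqrt(1967))*i, which is (-306488/47961) + ((366920/175201533)*sqrt(1967))*i.
At the order-2 pole 3/4 set g(μ) = (μ - (3/4))^2*f(μ) = (-4*μ**2 + 33*μ/13 - 30)/(μ**2 + μ/3 + 8/7).
Order-2 pole: residue = g'(a); g'(3/4) = 612976/47961, so the residue is 612976/47961.
List the singular points by increasing real part (a conjugate pair: the negative imaginary part first).

Radius of convergence at 0: 3/4.
At (-1/6) - ((1/42)*sqrt(1967))*i: a pole of order 1; residue (-306488/47961) - ((366920/175201533)*sqrt(1967))*i.
At (-1/6) + ((1/42)*sqrt(1967))*i: a pole of order 1; residue (-306488/47961) + ((366920/175201533)*sqrt(1967))*i.
At 3/4: a pole of order 2; residue 612976/47961.


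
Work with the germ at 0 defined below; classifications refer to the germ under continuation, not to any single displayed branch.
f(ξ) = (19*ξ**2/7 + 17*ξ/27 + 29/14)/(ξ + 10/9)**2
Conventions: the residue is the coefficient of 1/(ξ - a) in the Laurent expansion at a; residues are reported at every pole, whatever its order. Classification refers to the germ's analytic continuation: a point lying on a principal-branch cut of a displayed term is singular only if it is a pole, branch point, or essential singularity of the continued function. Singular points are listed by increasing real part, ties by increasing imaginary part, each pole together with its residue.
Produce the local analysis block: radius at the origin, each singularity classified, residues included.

Radius of convergence at 0: 10/9.
At -10/9: a pole of order 2; residue -1021/189.

Denominator factor (ξ + 10/9)^2: pole of order 2 at -10/9, modulus 10/9.
The radius of convergence is the smallest modulus among the singular points: 10/9.
At the order-2 pole -10/9 set g(ξ) = (ξ - (-10/9))^2*f(ξ) = 19*ξ**2/7 + 17*ξ/27 + 29/14.
Order-2 pole: residue = g'(a); g'(-10/9) = -1021/189, so the residue is -1021/189.


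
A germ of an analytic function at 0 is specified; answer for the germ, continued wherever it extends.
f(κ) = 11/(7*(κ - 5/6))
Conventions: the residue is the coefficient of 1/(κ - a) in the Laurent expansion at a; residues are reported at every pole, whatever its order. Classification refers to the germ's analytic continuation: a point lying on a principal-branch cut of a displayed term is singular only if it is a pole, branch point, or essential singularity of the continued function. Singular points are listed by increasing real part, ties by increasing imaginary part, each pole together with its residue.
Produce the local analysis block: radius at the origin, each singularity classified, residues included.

Radius of convergence at 0: 5/6.
At 5/6: a pole of order 1; residue 11/7.

Denominator factor (κ - 5/6): pole of order 1 at 5/6, modulus 5/6.
The radius of convergence is the smallest modulus among the singular points: 5/6.
At the order-1 pole 5/6 set g(κ) = (κ - (5/6))*f(κ) = 11/7.
Simple pole: residue = g(a) at a = 5/6, which is 11/7.


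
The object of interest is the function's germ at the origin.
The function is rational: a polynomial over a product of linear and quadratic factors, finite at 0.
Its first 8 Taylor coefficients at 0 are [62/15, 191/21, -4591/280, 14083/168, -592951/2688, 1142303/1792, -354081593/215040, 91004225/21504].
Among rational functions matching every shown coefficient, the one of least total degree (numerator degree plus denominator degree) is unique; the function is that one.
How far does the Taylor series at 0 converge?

No rational of total degree below 6 reproduces all 8 coefficients; solving the [2/4] Pade equations on them gives f(λ) = (-14*λ**2/15 + 34*λ/7 + 31/30)/(λ**2 - 5*λ/8 - 1/2)**2, whose expansion matches every shown term.
Denominator factor (λ**2 - 5*λ/8 - 1/2)^2: discriminant 153/64, real irrational roots 5/16 + (3/16)*sqrt(17) and 5/16 - (3/16)*sqrt(17); poles of order 2, moduli 5/16 + (3/16)*sqrt(17) and -5/16 + (3/16)*sqrt(17).
The radius of convergence is the smallest modulus among the singular points: -5/16 + (3/16)*sqrt(17).

The radius of convergence is -5/16 + (3/16)*sqrt(17).


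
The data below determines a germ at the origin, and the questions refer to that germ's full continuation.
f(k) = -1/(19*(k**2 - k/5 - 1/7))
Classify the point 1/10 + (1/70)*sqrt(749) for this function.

The point is a pole of order 1.

The denominator factor k**2 - k/5 - 1/7 vanishes at 1/10 + (1/70)*sqrt(749) and appears to the power 1; the numerator there equals -1/19, nonzero, and no other factor vanishes.
Hence a pole whose order is the multiplicity, 1.


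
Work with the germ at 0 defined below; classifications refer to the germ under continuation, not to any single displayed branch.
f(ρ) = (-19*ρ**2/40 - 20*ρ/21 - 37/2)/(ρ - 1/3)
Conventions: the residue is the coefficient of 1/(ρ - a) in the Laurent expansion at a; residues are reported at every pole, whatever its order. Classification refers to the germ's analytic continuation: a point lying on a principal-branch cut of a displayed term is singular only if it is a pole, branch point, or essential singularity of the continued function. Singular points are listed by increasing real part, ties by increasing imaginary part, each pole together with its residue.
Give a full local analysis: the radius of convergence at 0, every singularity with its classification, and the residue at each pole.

Denominator factor (ρ - 1/3): pole of order 1 at 1/3, modulus 1/3.
The radius of convergence is the smallest modulus among the singular points: 1/3.
At the order-1 pole 1/3 set g(ρ) = (ρ - (1/3))*f(ρ) = -19*ρ**2/40 - 20*ρ/21 - 37/2.
Simple pole: residue = g(a) at a = 1/3, which is -15851/840.

Radius of convergence at 0: 1/3.
At 1/3: a pole of order 1; residue -15851/840.


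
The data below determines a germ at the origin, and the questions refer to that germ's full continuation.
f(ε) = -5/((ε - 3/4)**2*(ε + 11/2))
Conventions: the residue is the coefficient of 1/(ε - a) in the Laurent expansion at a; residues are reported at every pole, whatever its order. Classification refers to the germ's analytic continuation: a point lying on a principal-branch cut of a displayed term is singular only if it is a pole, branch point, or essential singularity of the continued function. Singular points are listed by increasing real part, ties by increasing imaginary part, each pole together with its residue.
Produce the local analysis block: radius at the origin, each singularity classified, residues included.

Denominator factor (ε + 11/2): pole of order 1 at -11/2, modulus 11/2.
Denominator factor (ε - 3/4)^2: pole of order 2 at 3/4, modulus 3/4.
The radius of convergence is the smallest modulus among the singular points: 3/4.
At the order-1 pole -11/2 set g(ε) = (ε - (-11/2))*f(ε) = -5/(ε - 3/4)**2.
Simple pole: residue = g(a) at a = -11/2, which is -16/125.
At the order-2 pole 3/4 set g(ε) = (ε - (3/4))^2*f(ε) = -5/(ε + 11/2).
Order-2 pole: residue = g'(a); g'(3/4) = 16/125, so the residue is 16/125.
List the singular points by increasing real part (a conjugate pair: the negative imaginary part first).

Radius of convergence at 0: 3/4.
At -11/2: a pole of order 1; residue -16/125.
At 3/4: a pole of order 2; residue 16/125.


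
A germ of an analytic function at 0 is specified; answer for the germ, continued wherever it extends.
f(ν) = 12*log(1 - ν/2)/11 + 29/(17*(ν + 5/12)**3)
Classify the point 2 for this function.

The point is a logarithmic branch point.

The term (12/11)*log(1 - ν/(2)) has argument 1 - 2/(2) = 0 at 2: a logarithmic (infinitely-sheeted) branch point; the remaining terms are analytic or single-valued there.


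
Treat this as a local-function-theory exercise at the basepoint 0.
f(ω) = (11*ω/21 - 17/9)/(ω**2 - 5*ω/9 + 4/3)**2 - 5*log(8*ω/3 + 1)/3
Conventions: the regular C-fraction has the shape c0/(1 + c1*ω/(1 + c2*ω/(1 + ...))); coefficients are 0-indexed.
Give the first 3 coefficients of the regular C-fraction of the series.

Taylor coefficients (expand at 0): a_0 = -17/16, a_1 = -10151/2016, a_2 = 348937/48384.
c0 = a_0 = -17/16. Peel one level at a time: if S = 1 + c*ω/S' with S'(0) = 1, then c is the ω-coefficient of S and S' = c*ω/(S - 1).
S_1 = c0/f = 1 + (-10151/2142)*ω + (536741713/18352656)*ω^2 + ...; c1 = -10151/2142.
S_2 = c1*ω/(S_1 - 1) = 1 + (536741713/86973768)*ω + ...; c2 = 536741713/86973768.

The regular C-fraction coefficients are [-17/16, -10151/2142, 536741713/86973768].


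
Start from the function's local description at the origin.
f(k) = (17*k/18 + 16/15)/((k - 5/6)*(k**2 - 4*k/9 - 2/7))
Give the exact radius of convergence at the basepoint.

Denominator factor (k**2 - 4*k/9 - 2/7): discriminant 760/567, real irrational roots 2/9 + (1/63)*sqrt(1330) and 2/9 - (1/63)*sqrt(1330); poles of order 1, moduli 2/9 + (1/63)*sqrt(1330) and -2/9 + (1/63)*sqrt(1330).
Denominator factor (k - 5/6): pole of order 1 at 5/6, modulus 5/6.
The radius of convergence is the smallest modulus among the singular points: -2/9 + (1/63)*sqrt(1330).

The radius of convergence is -2/9 + (1/63)*sqrt(1330).


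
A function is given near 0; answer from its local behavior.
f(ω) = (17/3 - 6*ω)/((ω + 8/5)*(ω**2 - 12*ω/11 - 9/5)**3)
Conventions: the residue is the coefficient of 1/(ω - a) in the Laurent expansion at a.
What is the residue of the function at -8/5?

At the order-1 pole -8/5 set g(ω) = (ω - (-8/5))*f(ω) = (17/3 - 6*ω)/(ω**2 - 12*ω/11 - 9/5)**3.
Simple pole: residue = g(a) at a = -8/5, which is 952496875/981248307.

The residue is 952496875/981248307.


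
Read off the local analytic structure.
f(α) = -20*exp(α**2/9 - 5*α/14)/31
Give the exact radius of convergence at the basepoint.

The factor exp(α**2/9 - 5*α/14) is entire and contributes no finite singular point.
The polynomial part has no poles.
No finite singular points: the Taylor series at 0 converges everywhere.

The radius of convergence is infinite.


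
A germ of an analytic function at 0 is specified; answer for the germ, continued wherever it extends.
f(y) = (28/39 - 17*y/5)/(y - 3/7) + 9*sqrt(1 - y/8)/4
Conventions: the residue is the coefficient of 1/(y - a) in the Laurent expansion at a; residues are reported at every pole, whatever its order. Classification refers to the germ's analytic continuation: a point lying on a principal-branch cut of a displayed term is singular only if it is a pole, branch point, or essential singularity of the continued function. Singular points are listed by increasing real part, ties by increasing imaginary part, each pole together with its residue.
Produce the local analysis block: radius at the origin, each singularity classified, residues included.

Radius of convergence at 0: 3/7.
At 3/7: a pole of order 1; residue -1009/1365.
At 8: an algebraic (square-root) branch point.

Denominator factor (y - 3/7): pole of order 1 at 3/7, modulus 3/7.
Branch term (9/4)*sqrt(1 - y/(8)): its argument vanishes at y = 8, a square-root branch point, modulus 8.
The radius of convergence is the smallest modulus among the singular points: 3/7.
The branch term is analytic at 3/7 and contributes nothing to the residue; only the rational part matters.
At the order-1 pole 3/7 set g(y) = (y - (3/7))*(rational part) = 28/39 - 17*y/5.
Simple pole: residue = g(a) at a = 3/7, which is -1009/1365.
List the singular points by increasing real part (a conjugate pair: the negative imaginary part first).


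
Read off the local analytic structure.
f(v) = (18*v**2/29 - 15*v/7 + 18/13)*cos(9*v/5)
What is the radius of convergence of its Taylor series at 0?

The factor cos(9*v/5) is entire and contributes no finite singular point.
The polynomial part has no poles.
No finite singular points: the Taylor series at 0 converges everywhere.

The radius of convergence is infinite.


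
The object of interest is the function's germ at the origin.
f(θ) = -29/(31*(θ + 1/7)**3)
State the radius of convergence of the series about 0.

The radius of convergence is 1/7.

Denominator factor (θ + 1/7)^3: pole of order 3 at -1/7, modulus 1/7.
The radius of convergence is the smallest modulus among the singular points: 1/7.


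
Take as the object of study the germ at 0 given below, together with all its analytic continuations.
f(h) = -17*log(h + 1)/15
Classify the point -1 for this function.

The term (-17/15)*log(1 - h/(-1)) has argument 1 - -1/(-1) = 0 at -1: a logarithmic (infinitely-sheeted) branch point; the remaining terms are analytic or single-valued there.

The point is a logarithmic branch point.


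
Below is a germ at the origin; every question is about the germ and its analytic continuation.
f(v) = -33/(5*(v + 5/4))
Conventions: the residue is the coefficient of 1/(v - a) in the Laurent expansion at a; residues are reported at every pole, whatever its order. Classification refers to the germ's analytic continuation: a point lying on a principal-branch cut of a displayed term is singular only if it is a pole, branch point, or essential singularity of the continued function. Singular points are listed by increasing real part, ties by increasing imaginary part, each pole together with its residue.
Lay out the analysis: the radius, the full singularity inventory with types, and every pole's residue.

Radius of convergence at 0: 5/4.
At -5/4: a pole of order 1; residue -33/5.

Denominator factor (v + 5/4): pole of order 1 at -5/4, modulus 5/4.
The radius of convergence is the smallest modulus among the singular points: 5/4.
At the order-1 pole -5/4 set g(v) = (v - (-5/4))*f(v) = -33/5.
Simple pole: residue = g(a) at a = -5/4, which is -33/5.


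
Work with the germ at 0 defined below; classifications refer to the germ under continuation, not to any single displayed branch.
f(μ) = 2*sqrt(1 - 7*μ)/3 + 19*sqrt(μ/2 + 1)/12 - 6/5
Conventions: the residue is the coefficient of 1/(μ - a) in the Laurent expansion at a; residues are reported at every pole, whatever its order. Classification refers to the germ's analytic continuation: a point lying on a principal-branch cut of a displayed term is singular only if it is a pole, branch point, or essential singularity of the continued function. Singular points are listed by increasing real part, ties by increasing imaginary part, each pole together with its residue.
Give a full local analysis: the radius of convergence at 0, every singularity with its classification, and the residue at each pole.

Branch term (2/3)*sqrt(1 - μ/(1/7)): its argument vanishes at μ = 1/7, a square-root branch point, modulus 1/7.
Branch term (19/12)*sqrt(1 - μ/(-2)): its argument vanishes at μ = -2, a square-root branch point, modulus 2.
The radius of convergence is the smallest modulus among the singular points: 1/7.
List the singular points by increasing real part (a conjugate pair: the negative imaginary part first).

Radius of convergence at 0: 1/7.
At -2: an algebraic (square-root) branch point.
At 1/7: an algebraic (square-root) branch point.


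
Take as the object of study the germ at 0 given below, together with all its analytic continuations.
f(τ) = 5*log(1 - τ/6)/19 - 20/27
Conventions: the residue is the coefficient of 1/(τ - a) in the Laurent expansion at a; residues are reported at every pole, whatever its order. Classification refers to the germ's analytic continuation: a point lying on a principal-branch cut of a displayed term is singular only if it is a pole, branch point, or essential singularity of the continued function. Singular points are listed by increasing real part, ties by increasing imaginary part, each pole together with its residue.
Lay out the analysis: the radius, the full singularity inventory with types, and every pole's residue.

Branch term (5/19)*log(1 - τ/(6)): its argument vanishes at τ = 6, a logarithmic branch point, modulus 6.
The radius of convergence is the smallest modulus among the singular points: 6.

Radius of convergence at 0: 6.
At 6: a logarithmic branch point.


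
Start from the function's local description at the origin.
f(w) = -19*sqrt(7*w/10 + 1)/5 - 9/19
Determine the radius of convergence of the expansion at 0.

Branch term (-19/5)*sqrt(1 - w/(-10/7)): its argument vanishes at w = -10/7, a square-root branch point, modulus 10/7.
The radius of convergence is the smallest modulus among the singular points: 10/7.

The radius of convergence is 10/7.


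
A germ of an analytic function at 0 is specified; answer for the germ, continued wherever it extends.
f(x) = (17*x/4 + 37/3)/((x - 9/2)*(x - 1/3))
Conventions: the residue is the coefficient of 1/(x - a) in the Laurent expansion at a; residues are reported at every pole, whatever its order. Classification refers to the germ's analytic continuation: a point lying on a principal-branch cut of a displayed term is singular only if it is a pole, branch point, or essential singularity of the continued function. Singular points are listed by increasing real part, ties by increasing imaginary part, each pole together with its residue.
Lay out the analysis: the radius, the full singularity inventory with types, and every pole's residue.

Radius of convergence at 0: 1/3.
At 1/3: a pole of order 1; residue -33/10.
At 9/2: a pole of order 1; residue 151/20.

Denominator factor (x - 1/3): pole of order 1 at 1/3, modulus 1/3.
Denominator factor (x - 9/2): pole of order 1 at 9/2, modulus 9/2.
The radius of convergence is the smallest modulus among the singular points: 1/3.
At the order-1 pole 1/3 set g(x) = (x - (1/3))*f(x) = (17*x/4 + 37/3)/(x - 9/2).
Simple pole: residue = g(a) at a = 1/3, which is -33/10.
At the order-1 pole 9/2 set g(x) = (x - (9/2))*f(x) = (17*x/4 + 37/3)/(x - 1/3).
Simple pole: residue = g(a) at a = 9/2, which is 151/20.
List the singular points by increasing real part (a conjugate pair: the negative imaginary part first).
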